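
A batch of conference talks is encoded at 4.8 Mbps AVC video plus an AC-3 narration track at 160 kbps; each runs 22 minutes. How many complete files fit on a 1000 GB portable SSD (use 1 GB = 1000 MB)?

1221

22 min = 1320 s
Audio: 160 kbps = 0.160 Mbps.
Total bitrate: 4.960 Mbps.
Per item: 4.960 Mbps × 1320 s = 6,547 Mb = 818.4 MB.
Capacity: 1000 GB = 8,000,000 Mb; 1221.90 items → 1221 complete.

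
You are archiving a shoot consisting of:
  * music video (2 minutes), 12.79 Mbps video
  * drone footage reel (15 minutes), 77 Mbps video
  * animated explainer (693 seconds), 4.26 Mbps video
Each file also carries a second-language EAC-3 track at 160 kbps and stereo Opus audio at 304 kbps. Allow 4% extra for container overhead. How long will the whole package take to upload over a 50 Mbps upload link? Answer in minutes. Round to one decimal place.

Audio total: 160 + 304 = 464 kbps = 0.464 Mbps.
music video: 13.254 Mbps × 120 s × 1.04 = 1654.1 Mb
drone footage reel: 77.464 Mbps × 900 s × 1.04 = 72506.3 Mb
animated explainer: 4.724 Mbps × 693 s × 1.04 = 3404.7 Mb
Total: 77565.1 Mb = 9695.6 MB.
At 50 Mbps: 77565.1 / 50 = 1551 s ≈ 25.9 minutes.

25.9 minutes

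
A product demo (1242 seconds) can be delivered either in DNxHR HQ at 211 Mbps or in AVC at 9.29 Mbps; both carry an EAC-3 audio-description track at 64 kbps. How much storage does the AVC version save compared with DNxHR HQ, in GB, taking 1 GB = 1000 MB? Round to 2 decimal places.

31.32 GB

Audio: 64 kbps = 0.064 Mbps.
DNxHR HQ: 211.064 Mbps × 1242 s = 262141.5 Mb = 32.768 GB.
AVC: 9.354 Mbps × 1242 s = 11617.7 Mb = 1.452 GB.
Saving: 32.768 − 1.452 = 31.315 GB.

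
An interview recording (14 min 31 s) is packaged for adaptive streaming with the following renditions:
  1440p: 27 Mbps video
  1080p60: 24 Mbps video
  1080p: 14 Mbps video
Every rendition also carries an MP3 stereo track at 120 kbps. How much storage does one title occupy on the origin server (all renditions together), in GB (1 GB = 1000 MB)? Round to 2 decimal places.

7.12 GB

14 min 31 s = 871 s
Audio: 120 kbps = 0.120 Mbps.
Sum of rendition bitrates: (27+0.120) + (24+0.120) + (14+0.120) = 65.360 Mbps.
× 871 s = 56,929 Mb = 7,116 MB = 7.116 GB.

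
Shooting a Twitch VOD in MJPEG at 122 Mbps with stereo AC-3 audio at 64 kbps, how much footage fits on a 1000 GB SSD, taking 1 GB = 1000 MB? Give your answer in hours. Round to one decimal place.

Audio: 64 kbps = 0.064 Mbps.
Total bitrate: 122 + 0.064 = 122.064 Mbps.
Capacity: 1000 GB = 8,000,000 Mb.
Recording time: 8,000,000 / 122.064 = 65,539 s ≈ 18.2 hours.

18.2 hours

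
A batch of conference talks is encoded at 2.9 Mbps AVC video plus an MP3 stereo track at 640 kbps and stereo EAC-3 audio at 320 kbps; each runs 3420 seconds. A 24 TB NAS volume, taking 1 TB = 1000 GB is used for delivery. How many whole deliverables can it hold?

Audio total: 640 + 320 = 960 kbps = 0.960 Mbps.
Total bitrate: 3.860 Mbps.
Per item: 3.860 Mbps × 3420 s = 13,201 Mb = 1,650 MB.
Capacity: 24 TB = 192,000,000 Mb; 14544.13 items → 14544 complete.

14544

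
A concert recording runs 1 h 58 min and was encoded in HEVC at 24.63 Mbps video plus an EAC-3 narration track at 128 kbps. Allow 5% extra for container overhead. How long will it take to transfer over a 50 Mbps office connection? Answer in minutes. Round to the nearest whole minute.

1 h 58 min = 118 min = 7080 s
Audio: 128 kbps = 0.128 Mbps.
Total bitrate: 24.758 Mbps.
File: 24.758 Mbps × 7080 s = 175286.6 Mb.
With 5% container overhead: ×1.05. → 184051.0 Mb.
At 50 Mbps: 184051.0 / 50 = 3681.0 s ≈ 61.4 minutes.

61 minutes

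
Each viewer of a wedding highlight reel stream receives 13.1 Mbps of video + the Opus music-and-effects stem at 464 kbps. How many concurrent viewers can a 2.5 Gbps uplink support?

Audio: 464 kbps = 0.464 Mbps.
Per-viewer media rate: 13.564 Mbps.
2.5 Gbps = 2,500 Mbps; 2,500 / 13.564 = 184.31 → 184 viewers.

184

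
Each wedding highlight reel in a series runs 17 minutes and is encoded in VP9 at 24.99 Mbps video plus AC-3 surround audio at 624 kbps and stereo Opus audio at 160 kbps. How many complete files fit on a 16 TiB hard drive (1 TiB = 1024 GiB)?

17 min = 1020 s
Audio total: 624 + 160 = 784 kbps = 0.784 Mbps.
Total bitrate: 25.774 Mbps.
Per item: 25.774 Mbps × 1020 s = 26,289 Mb = 3,286 MB.
Capacity: 16 TiB = 140,737,488 Mb; 5353.38 items → 5353 complete.

5353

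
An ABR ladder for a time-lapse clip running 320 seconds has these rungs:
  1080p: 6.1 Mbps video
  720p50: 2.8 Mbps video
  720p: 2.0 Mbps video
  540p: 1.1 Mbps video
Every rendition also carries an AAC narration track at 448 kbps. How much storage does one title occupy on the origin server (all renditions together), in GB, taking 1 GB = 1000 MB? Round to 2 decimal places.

Audio: 448 kbps = 0.448 Mbps.
Sum of rendition bitrates: (6.1+0.448) + (2.8+0.448) + (2.0+0.448) + (1.1+0.448) = 13.792 Mbps.
× 320 s = 4,413 Mb = 551.7 MB = 0.5517 GB.

0.55 GB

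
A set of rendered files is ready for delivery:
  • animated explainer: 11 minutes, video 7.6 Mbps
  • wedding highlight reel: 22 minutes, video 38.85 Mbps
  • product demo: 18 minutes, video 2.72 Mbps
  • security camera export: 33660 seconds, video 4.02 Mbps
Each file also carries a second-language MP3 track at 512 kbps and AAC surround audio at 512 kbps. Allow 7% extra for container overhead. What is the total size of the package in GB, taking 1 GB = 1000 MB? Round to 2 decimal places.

Audio total: 512 + 512 = 1024 kbps = 1.024 Mbps.
animated explainer: 8.624 Mbps × 660 s × 1.07 = 6090.3 Mb
wedding highlight reel: 39.874 Mbps × 1320 s × 1.07 = 56318.0 Mb
product demo: 3.744 Mbps × 1080 s × 1.07 = 4326.6 Mb
security camera export: 5.044 Mbps × 33660 s × 1.07 = 181665.7 Mb
Total: 248400.6 Mb = 31050.1 MB.
= 31.05 GB.

31.05 GB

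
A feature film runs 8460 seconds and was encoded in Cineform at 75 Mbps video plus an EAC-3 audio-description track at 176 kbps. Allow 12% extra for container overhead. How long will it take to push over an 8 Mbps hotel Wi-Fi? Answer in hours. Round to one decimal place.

Audio: 176 kbps = 0.176 Mbps.
Total bitrate: 75.176 Mbps.
File: 75.176 Mbps × 8460 s = 635989.0 Mb.
With 12% container overhead: ×1.12. → 712307.6 Mb.
At 8 Mbps: 712307.6 / 8 = 89038.5 s ≈ 24.7 hours.

24.7 hours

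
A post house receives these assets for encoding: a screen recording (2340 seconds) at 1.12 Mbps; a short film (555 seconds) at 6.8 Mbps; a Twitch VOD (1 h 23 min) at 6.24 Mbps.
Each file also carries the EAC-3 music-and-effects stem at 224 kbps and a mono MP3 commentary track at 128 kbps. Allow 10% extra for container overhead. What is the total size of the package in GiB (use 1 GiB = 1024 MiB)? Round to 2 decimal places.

5.15 GiB

Audio total: 224 + 128 = 352 kbps = 0.352 Mbps.
screen recording: 1.472 Mbps × 2340 s × 1.10 = 3788.9 Mb
short film: 7.152 Mbps × 555 s × 1.10 = 4366.3 Mb
Twitch VOD: 6.592 Mbps × 4980 s × 1.10 = 36111.0 Mb
Total: 44266.2 Mb = 5533.3 MB.
= 5.153 GiB.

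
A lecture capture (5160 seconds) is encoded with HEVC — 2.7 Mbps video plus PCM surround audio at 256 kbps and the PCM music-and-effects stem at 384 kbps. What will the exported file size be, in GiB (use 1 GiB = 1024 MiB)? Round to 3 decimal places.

2.006 GiB

Audio total: 256 + 384 = 640 kbps = 0.640 Mbps.
Total bitrate: 2.7 + 0.640 = 3.340 Mbps.
Stream data: 3.340 Mbps × 5160 s = 17234.4 Mb.
17,234 Mb = 2,154,300,000 bytes ÷ 1,073,741,824 = 2.006 GiB.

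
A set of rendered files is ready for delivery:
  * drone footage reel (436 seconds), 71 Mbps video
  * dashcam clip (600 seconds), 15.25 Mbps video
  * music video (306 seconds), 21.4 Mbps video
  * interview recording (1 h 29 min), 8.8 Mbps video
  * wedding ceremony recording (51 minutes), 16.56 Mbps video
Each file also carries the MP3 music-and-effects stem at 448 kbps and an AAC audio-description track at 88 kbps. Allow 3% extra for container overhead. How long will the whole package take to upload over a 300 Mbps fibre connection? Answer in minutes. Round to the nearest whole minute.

Audio total: 448 + 88 = 536 kbps = 0.536 Mbps.
drone footage reel: 71.536 Mbps × 436 s × 1.03 = 32125.4 Mb
dashcam clip: 15.786 Mbps × 600 s × 1.03 = 9755.7 Mb
music video: 21.936 Mbps × 306 s × 1.03 = 6913.8 Mb
interview recording: 9.336 Mbps × 5340 s × 1.03 = 51349.9 Mb
wedding ceremony recording: 17.096 Mbps × 3060 s × 1.03 = 53883.2 Mb
Total: 154028.0 Mb = 19253.5 MB.
At 300 Mbps: 154028.0 / 300 = 513 s ≈ 8.56 minutes.

9 minutes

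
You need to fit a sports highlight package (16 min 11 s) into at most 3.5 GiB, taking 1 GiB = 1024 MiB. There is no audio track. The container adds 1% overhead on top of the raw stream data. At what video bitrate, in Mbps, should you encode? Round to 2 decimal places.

Budget: 3.5 GiB = 30064.8 Mb.
Stream payload after overhead: 30064.8 / 1.01 = 29767.1 Mb.
16 min 11 s = 971 s
Total bitrate budget: 29767.1 Mb / 971 s = 30.656 Mbps.

30.66 Mbps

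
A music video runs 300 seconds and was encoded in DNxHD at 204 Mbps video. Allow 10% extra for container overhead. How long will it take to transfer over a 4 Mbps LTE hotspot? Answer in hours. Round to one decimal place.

4.7 hours

File: 204.000 Mbps × 300 s = 61200.0 Mb.
With 10% container overhead: ×1.10. → 67320.0 Mb.
At 4 Mbps: 67320.0 / 4 = 16830.0 s ≈ 4.67 hours.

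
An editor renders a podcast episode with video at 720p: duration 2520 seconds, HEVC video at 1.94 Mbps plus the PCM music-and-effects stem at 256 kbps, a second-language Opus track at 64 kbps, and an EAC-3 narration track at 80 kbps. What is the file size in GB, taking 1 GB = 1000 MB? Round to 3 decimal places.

0.737 GB

Audio total: 256 + 64 + 80 = 400 kbps = 0.400 Mbps.
Total bitrate: 1.94 + 0.400 = 2.340 Mbps.
Stream data: 2.340 Mbps × 2520 s = 5896.8 Mb.
5,897 Mb ÷ 8 = 737.1 MB → 0.7371 GB.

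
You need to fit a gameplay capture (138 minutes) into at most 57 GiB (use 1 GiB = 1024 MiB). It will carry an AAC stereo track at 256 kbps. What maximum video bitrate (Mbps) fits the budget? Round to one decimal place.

58.9 Mbps

Budget: 57 GiB = 489626.3 Mb.
138 min = 8280 s
Total bitrate budget: 489626.3 Mb / 8280 s = 59.134 Mbps.
Audio: 256 kbps = 0.256 Mbps.
Video: 59.134 − 0.256 = 58.878 Mbps.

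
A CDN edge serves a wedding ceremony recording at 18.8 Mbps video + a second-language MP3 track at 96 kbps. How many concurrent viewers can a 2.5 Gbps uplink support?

Audio: 96 kbps = 0.096 Mbps.
Per-viewer media rate: 18.896 Mbps.
2.5 Gbps = 2,500 Mbps; 2,500 / 18.896 = 132.30 → 132 viewers.

132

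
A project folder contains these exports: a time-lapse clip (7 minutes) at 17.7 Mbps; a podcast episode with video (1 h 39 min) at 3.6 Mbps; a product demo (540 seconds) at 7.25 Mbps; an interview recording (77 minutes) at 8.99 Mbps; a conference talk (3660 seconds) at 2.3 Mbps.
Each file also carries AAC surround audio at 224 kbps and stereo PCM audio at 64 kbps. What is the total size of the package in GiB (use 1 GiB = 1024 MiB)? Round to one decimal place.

Audio total: 224 + 64 = 288 kbps = 0.288 Mbps.
time-lapse clip: 17.988 Mbps × 420 s = 7555.0 Mb
podcast episode with video: 3.888 Mbps × 5940 s = 23094.7 Mb
product demo: 7.538 Mbps × 540 s = 4070.5 Mb
interview recording: 9.278 Mbps × 4620 s = 42864.4 Mb
conference talk: 2.588 Mbps × 3660 s = 9472.1 Mb
Total: 87056.6 Mb = 10882.1 MB.
= 10.13 GiB.

10.1 GiB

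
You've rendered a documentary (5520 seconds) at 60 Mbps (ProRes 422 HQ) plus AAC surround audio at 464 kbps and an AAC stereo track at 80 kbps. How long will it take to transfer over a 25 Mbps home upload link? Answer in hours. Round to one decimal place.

3.7 hours

Audio total: 464 + 80 = 544 kbps = 0.544 Mbps.
Total bitrate: 60.544 Mbps.
File: 60.544 Mbps × 5520 s = 334202.9 Mb.
At 25 Mbps: 334202.9 / 25 = 13368.1 s ≈ 3.71 hours.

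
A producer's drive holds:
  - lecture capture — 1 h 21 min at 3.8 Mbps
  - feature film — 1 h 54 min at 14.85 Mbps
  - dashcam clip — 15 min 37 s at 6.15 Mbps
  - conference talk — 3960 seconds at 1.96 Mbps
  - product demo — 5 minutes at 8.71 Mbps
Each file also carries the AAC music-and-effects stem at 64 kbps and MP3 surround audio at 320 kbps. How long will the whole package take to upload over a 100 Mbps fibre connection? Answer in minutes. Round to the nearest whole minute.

Audio total: 64 + 320 = 384 kbps = 0.384 Mbps.
lecture capture: 4.184 Mbps × 4860 s = 20334.2 Mb
feature film: 15.234 Mbps × 6840 s = 104200.6 Mb
dashcam clip: 6.534 Mbps × 937 s = 6122.4 Mb
conference talk: 2.344 Mbps × 3960 s = 9282.2 Mb
product demo: 9.094 Mbps × 300 s = 2728.2 Mb
Total: 142667.6 Mb = 17833.4 MB.
At 100 Mbps: 142667.6 / 100 = 1427 s ≈ 23.8 minutes.

24 minutes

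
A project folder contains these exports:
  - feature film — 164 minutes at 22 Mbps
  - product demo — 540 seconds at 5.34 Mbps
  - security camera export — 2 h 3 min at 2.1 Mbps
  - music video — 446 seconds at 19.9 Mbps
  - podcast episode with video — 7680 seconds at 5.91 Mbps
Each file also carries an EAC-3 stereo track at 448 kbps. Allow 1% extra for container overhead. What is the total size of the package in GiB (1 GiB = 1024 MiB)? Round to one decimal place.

Audio: 448 kbps = 0.448 Mbps.
feature film: 22.448 Mbps × 9840 s × 1.01 = 223097.2 Mb
product demo: 5.788 Mbps × 540 s × 1.01 = 3156.8 Mb
security camera export: 2.548 Mbps × 7380 s × 1.01 = 18992.3 Mb
music video: 20.348 Mbps × 446 s × 1.01 = 9166.0 Mb
podcast episode with video: 6.358 Mbps × 7680 s × 1.01 = 49317.7 Mb
Total: 303730.0 Mb = 37966.2 MB.
= 35.36 GiB.

35.4 GiB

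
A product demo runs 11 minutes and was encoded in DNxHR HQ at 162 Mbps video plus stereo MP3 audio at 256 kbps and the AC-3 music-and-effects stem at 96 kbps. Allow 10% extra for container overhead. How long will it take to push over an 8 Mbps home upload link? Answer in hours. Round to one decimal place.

11 min = 660 s
Audio total: 256 + 96 = 352 kbps = 0.352 Mbps.
Total bitrate: 162.352 Mbps.
File: 162.352 Mbps × 660 s = 107152.3 Mb.
With 10% container overhead: ×1.10. → 117867.6 Mb.
At 8 Mbps: 117867.6 / 8 = 14733.4 s ≈ 4.09 hours.

4.1 hours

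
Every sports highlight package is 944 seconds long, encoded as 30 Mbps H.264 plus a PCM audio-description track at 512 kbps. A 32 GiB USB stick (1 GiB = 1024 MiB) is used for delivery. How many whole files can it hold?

Audio: 512 kbps = 0.512 Mbps.
Total bitrate: 30.512 Mbps.
Per item: 30.512 Mbps × 944 s = 28,803 Mb = 3,600 MB.
Capacity: 32 GiB = 274,878 Mb; 9.54 items → 9 complete.

9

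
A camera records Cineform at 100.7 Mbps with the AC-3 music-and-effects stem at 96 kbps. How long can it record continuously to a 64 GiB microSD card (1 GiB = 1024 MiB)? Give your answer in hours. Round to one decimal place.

Audio: 96 kbps = 0.096 Mbps.
Total bitrate: 100.7 + 0.096 = 100.796 Mbps.
Capacity: 64 GiB = 549,756 Mb.
Recording time: 549,756 / 100.796 = 5,454 s ≈ 1.52 hours.

1.5 hours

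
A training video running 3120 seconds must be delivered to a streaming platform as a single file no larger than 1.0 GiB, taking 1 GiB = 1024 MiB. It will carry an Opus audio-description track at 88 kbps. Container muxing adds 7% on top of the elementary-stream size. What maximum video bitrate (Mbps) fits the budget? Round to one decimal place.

2.5 Mbps

Budget: 1.0 GiB = 8589.9 Mb.
Stream payload after overhead: 8589.9 / 1.07 = 8028.0 Mb.
Total bitrate budget: 8028.0 Mb / 3120 s = 2.573 Mbps.
Audio: 88 kbps = 0.088 Mbps.
Video: 2.573 − 0.088 = 2.485 Mbps.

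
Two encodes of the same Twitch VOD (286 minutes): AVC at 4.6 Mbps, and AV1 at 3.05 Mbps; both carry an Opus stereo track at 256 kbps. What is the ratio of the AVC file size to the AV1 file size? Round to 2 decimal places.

286 min = 17160 s
Audio: 256 kbps = 0.256 Mbps.
AVC: 4.856 Mbps × 17160 s = 83329.0 Mb = 10.416 GB.
AV1: 3.306 Mbps × 17160 s = 56731.0 Mb = 7.091 GB.
Ratio: 10.416 / 7.091 = 1.469.

1.47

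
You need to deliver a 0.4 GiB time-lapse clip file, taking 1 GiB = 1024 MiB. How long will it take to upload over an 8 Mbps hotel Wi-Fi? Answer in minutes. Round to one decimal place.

7.2 minutes

File: 0.4 GiB = 3436.0 Mb.
At 8 Mbps: 3436.0 / 8 = 429.5 s ≈ 7.16 minutes.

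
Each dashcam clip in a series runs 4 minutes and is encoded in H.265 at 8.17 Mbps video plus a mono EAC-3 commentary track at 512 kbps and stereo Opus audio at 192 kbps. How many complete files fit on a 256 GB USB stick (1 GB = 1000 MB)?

4 min = 240 s
Audio total: 512 + 192 = 704 kbps = 0.704 Mbps.
Total bitrate: 8.874 Mbps.
Per item: 8.874 Mbps × 240 s = 2,130 Mb = 266.2 MB.
Capacity: 256 GB = 2,048,000 Mb; 961.61 items → 961 complete.

961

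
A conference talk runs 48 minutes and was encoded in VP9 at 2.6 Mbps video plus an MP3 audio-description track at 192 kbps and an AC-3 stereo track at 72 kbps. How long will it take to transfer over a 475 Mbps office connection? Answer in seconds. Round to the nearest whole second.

48 min = 2880 s
Audio total: 192 + 72 = 264 kbps = 0.264 Mbps.
Total bitrate: 2.864 Mbps.
File: 2.864 Mbps × 2880 s = 8248.3 Mb.
At 475 Mbps: 8248.3 / 475 = 17.4 s ≈ 17.4 seconds.

17 seconds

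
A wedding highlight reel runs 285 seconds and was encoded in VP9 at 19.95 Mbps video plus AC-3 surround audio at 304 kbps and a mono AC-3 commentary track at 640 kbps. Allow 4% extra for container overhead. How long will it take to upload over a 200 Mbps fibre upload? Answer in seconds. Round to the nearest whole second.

Audio total: 304 + 640 = 944 kbps = 0.944 Mbps.
Total bitrate: 20.894 Mbps.
File: 20.894 Mbps × 285 s = 5954.8 Mb.
With 4% container overhead: ×1.04. → 6193.0 Mb.
At 200 Mbps: 6193.0 / 200 = 31.0 s ≈ 31 seconds.

31 seconds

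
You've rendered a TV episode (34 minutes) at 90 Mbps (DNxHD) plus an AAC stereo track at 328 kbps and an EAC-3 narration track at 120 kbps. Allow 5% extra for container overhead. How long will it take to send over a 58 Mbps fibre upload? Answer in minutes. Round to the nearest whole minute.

34 min = 2040 s
Audio total: 328 + 120 = 448 kbps = 0.448 Mbps.
Total bitrate: 90.448 Mbps.
File: 90.448 Mbps × 2040 s = 184513.9 Mb.
With 5% container overhead: ×1.05. → 193739.6 Mb.
At 58 Mbps: 193739.6 / 58 = 3340.3 s ≈ 55.7 minutes.

56 minutes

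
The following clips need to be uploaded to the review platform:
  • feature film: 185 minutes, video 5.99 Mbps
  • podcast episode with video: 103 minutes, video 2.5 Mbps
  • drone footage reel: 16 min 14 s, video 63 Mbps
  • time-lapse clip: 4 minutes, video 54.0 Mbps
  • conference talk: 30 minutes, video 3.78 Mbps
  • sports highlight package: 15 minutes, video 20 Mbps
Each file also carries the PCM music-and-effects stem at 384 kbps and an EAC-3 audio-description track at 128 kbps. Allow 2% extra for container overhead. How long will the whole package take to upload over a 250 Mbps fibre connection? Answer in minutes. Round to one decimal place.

13.1 minutes

Audio total: 384 + 128 = 512 kbps = 0.512 Mbps.
feature film: 6.502 Mbps × 11100 s × 1.02 = 73615.6 Mb
podcast episode with video: 3.012 Mbps × 6180 s × 1.02 = 18986.4 Mb
drone footage reel: 63.512 Mbps × 974 s × 1.02 = 63097.9 Mb
time-lapse clip: 54.512 Mbps × 240 s × 1.02 = 13344.5 Mb
conference talk: 4.292 Mbps × 1800 s × 1.02 = 7880.1 Mb
sports highlight package: 20.512 Mbps × 900 s × 1.02 = 18830.0 Mb
Total: 195754.7 Mb = 24469.3 MB.
At 250 Mbps: 195754.7 / 250 = 783 s ≈ 13.1 minutes.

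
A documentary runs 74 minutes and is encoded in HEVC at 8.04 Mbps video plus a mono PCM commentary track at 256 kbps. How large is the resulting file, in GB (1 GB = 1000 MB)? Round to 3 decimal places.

74 min = 4440 s
Audio: 256 kbps = 0.256 Mbps.
Total bitrate: 8.04 + 0.256 = 8.296 Mbps.
Stream data: 8.296 Mbps × 4440 s = 36834.2 Mb.
36,834 Mb ÷ 8 = 4,604 MB → 4.604 GB.

4.604 GB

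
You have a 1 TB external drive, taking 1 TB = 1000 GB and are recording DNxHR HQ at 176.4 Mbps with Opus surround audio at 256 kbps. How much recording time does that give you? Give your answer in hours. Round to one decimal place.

12.6 hours

Audio: 256 kbps = 0.256 Mbps.
Total bitrate: 176.4 + 0.256 = 176.656 Mbps.
Capacity: 1 TB = 8,000,000 Mb.
Recording time: 8,000,000 / 176.656 = 45,286 s ≈ 12.6 hours.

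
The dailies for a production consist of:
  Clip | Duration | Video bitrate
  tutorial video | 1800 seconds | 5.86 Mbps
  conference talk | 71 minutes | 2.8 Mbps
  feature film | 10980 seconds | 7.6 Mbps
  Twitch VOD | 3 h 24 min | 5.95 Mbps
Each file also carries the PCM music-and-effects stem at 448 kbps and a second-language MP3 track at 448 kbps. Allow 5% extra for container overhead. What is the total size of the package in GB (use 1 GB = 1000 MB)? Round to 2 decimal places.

Audio total: 448 + 448 = 896 kbps = 0.896 Mbps.
tutorial video: 6.756 Mbps × 1800 s × 1.05 = 12768.8 Mb
conference talk: 3.696 Mbps × 4260 s × 1.05 = 16532.2 Mb
feature film: 8.496 Mbps × 10980 s × 1.05 = 97950.4 Mb
Twitch VOD: 6.846 Mbps × 12240 s × 1.05 = 87984.8 Mb
Total: 215236.2 Mb = 26904.5 MB.
= 26.90 GB.

26.90 GB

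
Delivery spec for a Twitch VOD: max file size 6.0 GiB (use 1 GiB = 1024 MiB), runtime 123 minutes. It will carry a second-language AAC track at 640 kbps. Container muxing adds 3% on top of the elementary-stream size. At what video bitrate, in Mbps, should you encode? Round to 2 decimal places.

Budget: 6.0 GiB = 51539.6 Mb.
Stream payload after overhead: 51539.6 / 1.03 = 50038.5 Mb.
123 min = 7380 s
Total bitrate budget: 50038.5 Mb / 7380 s = 6.780 Mbps.
Audio: 640 kbps = 0.640 Mbps.
Video: 6.780 − 0.640 = 6.140 Mbps.

6.14 Mbps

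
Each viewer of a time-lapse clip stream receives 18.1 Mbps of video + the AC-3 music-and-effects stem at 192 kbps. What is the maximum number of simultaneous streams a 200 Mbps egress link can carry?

Audio: 192 kbps = 0.192 Mbps.
Per-viewer media rate: 18.292 Mbps.
200 Mbps = 200.0 Mbps; 200.0 / 18.292 = 10.93 → 10 viewers.

10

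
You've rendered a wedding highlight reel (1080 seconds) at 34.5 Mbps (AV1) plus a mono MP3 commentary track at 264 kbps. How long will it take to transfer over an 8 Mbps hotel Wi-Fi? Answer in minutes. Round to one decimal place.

Audio: 264 kbps = 0.264 Mbps.
Total bitrate: 34.764 Mbps.
File: 34.764 Mbps × 1080 s = 37545.1 Mb.
At 8 Mbps: 37545.1 / 8 = 4693.1 s ≈ 78.2 minutes.

78.2 minutes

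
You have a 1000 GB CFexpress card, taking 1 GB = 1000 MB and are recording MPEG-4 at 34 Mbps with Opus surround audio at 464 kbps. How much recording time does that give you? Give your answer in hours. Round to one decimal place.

Audio: 464 kbps = 0.464 Mbps.
Total bitrate: 34 + 0.464 = 34.464 Mbps.
Capacity: 1000 GB = 8,000,000 Mb.
Recording time: 8,000,000 / 34.464 = 232,126 s ≈ 64.5 hours.

64.5 hours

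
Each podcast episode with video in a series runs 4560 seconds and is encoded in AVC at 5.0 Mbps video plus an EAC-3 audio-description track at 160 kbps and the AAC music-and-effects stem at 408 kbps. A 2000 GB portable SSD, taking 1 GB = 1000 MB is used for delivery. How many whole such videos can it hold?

630

Audio total: 160 + 408 = 568 kbps = 0.568 Mbps.
Total bitrate: 5.568 Mbps.
Per item: 5.568 Mbps × 4560 s = 25,390 Mb = 3,174 MB.
Capacity: 2000 GB = 16,000,000 Mb; 630.17 items → 630 complete.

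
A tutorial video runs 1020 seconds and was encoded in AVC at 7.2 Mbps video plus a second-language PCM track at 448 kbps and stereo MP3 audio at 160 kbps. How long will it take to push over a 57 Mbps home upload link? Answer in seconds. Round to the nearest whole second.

140 seconds

Audio total: 448 + 160 = 608 kbps = 0.608 Mbps.
Total bitrate: 7.808 Mbps.
File: 7.808 Mbps × 1020 s = 7964.2 Mb.
At 57 Mbps: 7964.2 / 57 = 139.7 s ≈ 140 seconds.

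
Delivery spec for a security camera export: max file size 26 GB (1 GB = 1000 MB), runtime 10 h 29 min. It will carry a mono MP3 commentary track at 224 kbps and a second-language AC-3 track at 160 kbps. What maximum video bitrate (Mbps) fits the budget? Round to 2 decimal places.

Budget: 26 GB = 208000.0 Mb.
10 h 29 min = 629 min = 37740 s
Total bitrate budget: 208000.0 Mb / 37740 s = 5.511 Mbps.
Audio total: 224 + 160 = 384 kbps = 0.384 Mbps.
Video: 5.511 − 0.384 = 5.127 Mbps.

5.13 Mbps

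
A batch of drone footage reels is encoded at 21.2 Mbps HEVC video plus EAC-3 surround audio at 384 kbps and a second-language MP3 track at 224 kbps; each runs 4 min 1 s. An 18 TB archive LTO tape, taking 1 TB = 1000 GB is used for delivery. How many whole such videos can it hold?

4 min 1 s = 241 s
Audio total: 384 + 224 = 608 kbps = 0.608 Mbps.
Total bitrate: 21.808 Mbps.
Per item: 21.808 Mbps × 241 s = 5,256 Mb = 657.0 MB.
Capacity: 18 TB = 144,000,000 Mb; 27398.68 items → 27398 complete.

27398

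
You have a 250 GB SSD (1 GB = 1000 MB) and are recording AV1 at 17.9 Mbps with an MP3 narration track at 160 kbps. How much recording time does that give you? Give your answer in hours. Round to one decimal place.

30.8 hours

Audio: 160 kbps = 0.160 Mbps.
Total bitrate: 17.9 + 0.160 = 18.060 Mbps.
Capacity: 250 GB = 2,000,000 Mb.
Recording time: 2,000,000 / 18.060 = 110,742 s ≈ 30.8 hours.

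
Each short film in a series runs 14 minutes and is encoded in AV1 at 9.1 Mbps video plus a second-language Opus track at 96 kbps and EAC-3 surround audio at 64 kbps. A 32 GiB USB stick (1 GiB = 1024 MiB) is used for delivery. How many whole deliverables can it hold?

14 min = 840 s
Audio total: 96 + 64 = 160 kbps = 0.160 Mbps.
Total bitrate: 9.260 Mbps.
Per item: 9.260 Mbps × 840 s = 7,778 Mb = 972.3 MB.
Capacity: 32 GiB = 274,878 Mb; 35.34 items → 35 complete.

35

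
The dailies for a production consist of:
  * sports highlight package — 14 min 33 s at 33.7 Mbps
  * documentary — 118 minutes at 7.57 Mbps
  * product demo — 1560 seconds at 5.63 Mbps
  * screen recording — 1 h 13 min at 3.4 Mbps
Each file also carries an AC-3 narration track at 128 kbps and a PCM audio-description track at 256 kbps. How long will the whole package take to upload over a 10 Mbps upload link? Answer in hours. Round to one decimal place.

3.1 hours

Audio total: 128 + 256 = 384 kbps = 0.384 Mbps.
sports highlight package: 34.084 Mbps × 873 s = 29755.3 Mb
documentary: 7.954 Mbps × 7080 s = 56314.3 Mb
product demo: 6.014 Mbps × 1560 s = 9381.8 Mb
screen recording: 3.784 Mbps × 4380 s = 16573.9 Mb
Total: 112025.4 Mb = 14003.2 MB.
At 10 Mbps: 112025.4 / 10 = 11203 s ≈ 3.11 hours.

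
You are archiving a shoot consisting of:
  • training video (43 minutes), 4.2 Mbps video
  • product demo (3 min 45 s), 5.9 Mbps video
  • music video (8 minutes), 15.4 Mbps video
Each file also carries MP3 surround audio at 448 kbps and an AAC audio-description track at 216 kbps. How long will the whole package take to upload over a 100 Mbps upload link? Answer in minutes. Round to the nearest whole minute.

Audio total: 448 + 216 = 664 kbps = 0.664 Mbps.
training video: 4.864 Mbps × 2580 s = 12549.1 Mb
product demo: 6.564 Mbps × 225 s = 1476.9 Mb
music video: 16.064 Mbps × 480 s = 7710.7 Mb
Total: 21736.7 Mb = 2717.1 MB.
At 100 Mbps: 21736.7 / 100 = 217 s ≈ 3.62 minutes.

4 minutes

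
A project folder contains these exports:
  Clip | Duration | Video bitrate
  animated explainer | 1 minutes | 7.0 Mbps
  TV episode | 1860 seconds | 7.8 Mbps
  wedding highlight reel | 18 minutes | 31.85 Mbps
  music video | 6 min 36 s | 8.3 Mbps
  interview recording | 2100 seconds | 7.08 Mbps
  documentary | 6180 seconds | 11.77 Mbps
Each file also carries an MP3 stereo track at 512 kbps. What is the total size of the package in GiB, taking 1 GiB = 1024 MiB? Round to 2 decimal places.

Audio: 512 kbps = 0.512 Mbps.
animated explainer: 7.512 Mbps × 60 s = 450.7 Mb
TV episode: 8.312 Mbps × 1860 s = 15460.3 Mb
wedding highlight reel: 32.362 Mbps × 1080 s = 34951.0 Mb
music video: 8.812 Mbps × 396 s = 3489.6 Mb
interview recording: 7.592 Mbps × 2100 s = 15943.2 Mb
documentary: 12.282 Mbps × 6180 s = 75902.8 Mb
Total: 146197.5 Mb = 18274.7 MB.
= 17.02 GiB.

17.02 GiB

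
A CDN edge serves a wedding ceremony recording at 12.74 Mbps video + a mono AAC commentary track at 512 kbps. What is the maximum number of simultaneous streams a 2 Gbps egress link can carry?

Audio: 512 kbps = 0.512 Mbps.
Per-viewer media rate: 13.252 Mbps.
2 Gbps = 2,000 Mbps; 2,000 / 13.252 = 150.92 → 150 viewers.

150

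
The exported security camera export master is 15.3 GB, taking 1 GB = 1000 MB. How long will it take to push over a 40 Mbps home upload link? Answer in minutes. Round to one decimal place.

File: 15.3 GB = 122400.0 Mb.
At 40 Mbps: 122400.0 / 40 = 3060.0 s ≈ 51 minutes.

51.0 minutes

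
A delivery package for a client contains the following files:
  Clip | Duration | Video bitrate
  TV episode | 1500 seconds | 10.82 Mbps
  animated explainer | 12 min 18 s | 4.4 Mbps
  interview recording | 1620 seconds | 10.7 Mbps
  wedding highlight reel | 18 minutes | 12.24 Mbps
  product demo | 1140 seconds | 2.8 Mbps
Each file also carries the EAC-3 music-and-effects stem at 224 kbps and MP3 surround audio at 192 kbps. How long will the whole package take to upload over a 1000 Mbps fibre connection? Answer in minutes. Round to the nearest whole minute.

Audio total: 224 + 192 = 416 kbps = 0.416 Mbps.
TV episode: 11.236 Mbps × 1500 s = 16854.0 Mb
animated explainer: 4.816 Mbps × 738 s = 3554.2 Mb
interview recording: 11.116 Mbps × 1620 s = 18007.9 Mb
wedding highlight reel: 12.656 Mbps × 1080 s = 13668.5 Mb
product demo: 3.216 Mbps × 1140 s = 3666.2 Mb
Total: 55750.8 Mb = 6968.9 MB.
At 1000 Mbps: 55750.8 / 1000 = 56 s ≈ 0.929 minutes.

1 minutes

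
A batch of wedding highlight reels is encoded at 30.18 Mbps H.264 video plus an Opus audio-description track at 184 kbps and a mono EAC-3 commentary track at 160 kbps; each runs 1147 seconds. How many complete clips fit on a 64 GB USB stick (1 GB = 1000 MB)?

Audio total: 184 + 160 = 344 kbps = 0.344 Mbps.
Total bitrate: 30.524 Mbps.
Per item: 30.524 Mbps × 1147 s = 35,011 Mb = 4,376 MB.
Capacity: 64 GB = 512,000 Mb; 14.62 items → 14 complete.

14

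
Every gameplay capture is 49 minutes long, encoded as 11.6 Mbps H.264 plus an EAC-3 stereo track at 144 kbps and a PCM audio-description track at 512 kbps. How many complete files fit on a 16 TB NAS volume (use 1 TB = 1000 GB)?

3552

49 min = 2940 s
Audio total: 144 + 512 = 656 kbps = 0.656 Mbps.
Total bitrate: 12.256 Mbps.
Per item: 12.256 Mbps × 2940 s = 36,033 Mb = 4,504 MB.
Capacity: 16 TB = 128,000,000 Mb; 3552.33 items → 3552 complete.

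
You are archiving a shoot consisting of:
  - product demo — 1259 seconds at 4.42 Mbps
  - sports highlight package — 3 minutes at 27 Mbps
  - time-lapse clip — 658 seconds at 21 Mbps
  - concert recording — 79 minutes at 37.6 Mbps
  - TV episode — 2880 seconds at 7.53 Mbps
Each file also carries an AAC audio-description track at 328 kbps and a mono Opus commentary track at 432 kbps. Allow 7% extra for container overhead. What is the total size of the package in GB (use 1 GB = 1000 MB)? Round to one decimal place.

31.0 GB

Audio total: 328 + 432 = 760 kbps = 0.760 Mbps.
product demo: 5.180 Mbps × 1259 s × 1.07 = 6978.1 Mb
sports highlight package: 27.760 Mbps × 180 s × 1.07 = 5346.6 Mb
time-lapse clip: 21.760 Mbps × 658 s × 1.07 = 15320.3 Mb
concert recording: 38.360 Mbps × 4740 s × 1.07 = 194554.2 Mb
TV episode: 8.290 Mbps × 2880 s × 1.07 = 25546.5 Mb
Total: 247745.8 Mb = 30968.2 MB.
= 30.97 GB.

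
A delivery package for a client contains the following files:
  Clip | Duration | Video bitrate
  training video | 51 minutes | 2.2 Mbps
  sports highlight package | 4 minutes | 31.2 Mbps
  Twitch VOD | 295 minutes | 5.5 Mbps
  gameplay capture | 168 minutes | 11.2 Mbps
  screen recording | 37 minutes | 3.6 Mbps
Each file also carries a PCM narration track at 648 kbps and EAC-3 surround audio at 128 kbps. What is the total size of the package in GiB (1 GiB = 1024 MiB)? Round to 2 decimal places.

30.07 GiB

Audio total: 648 + 128 = 776 kbps = 0.776 Mbps.
training video: 2.976 Mbps × 3060 s = 9106.6 Mb
sports highlight package: 31.976 Mbps × 240 s = 7674.2 Mb
Twitch VOD: 6.276 Mbps × 17700 s = 111085.2 Mb
gameplay capture: 11.976 Mbps × 10080 s = 120718.1 Mb
screen recording: 4.376 Mbps × 2220 s = 9714.7 Mb
Total: 258298.8 Mb = 32287.3 MB.
= 30.07 GiB.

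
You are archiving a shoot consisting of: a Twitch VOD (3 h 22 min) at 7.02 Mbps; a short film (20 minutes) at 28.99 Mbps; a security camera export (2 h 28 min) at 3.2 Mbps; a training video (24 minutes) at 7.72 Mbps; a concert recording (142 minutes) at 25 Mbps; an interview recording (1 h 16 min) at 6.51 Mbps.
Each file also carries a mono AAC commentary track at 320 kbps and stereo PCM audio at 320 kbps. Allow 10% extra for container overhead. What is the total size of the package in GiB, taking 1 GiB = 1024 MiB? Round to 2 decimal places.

Audio total: 320 + 320 = 640 kbps = 0.640 Mbps.
Twitch VOD: 7.660 Mbps × 12120 s × 1.10 = 102123.1 Mb
short film: 29.630 Mbps × 1200 s × 1.10 = 39111.6 Mb
security camera export: 3.840 Mbps × 8880 s × 1.10 = 37509.1 Mb
training video: 8.360 Mbps × 1440 s × 1.10 = 13242.2 Mb
concert recording: 25.640 Mbps × 8520 s × 1.10 = 240298.1 Mb
interview recording: 7.150 Mbps × 4560 s × 1.10 = 35864.4 Mb
Total: 468148.6 Mb = 58518.6 MB.
= 54.50 GiB.

54.50 GiB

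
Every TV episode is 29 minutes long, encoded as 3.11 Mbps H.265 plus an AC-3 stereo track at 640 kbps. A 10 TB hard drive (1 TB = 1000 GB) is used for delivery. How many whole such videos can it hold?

12260

29 min = 1740 s
Audio: 640 kbps = 0.640 Mbps.
Total bitrate: 3.750 Mbps.
Per item: 3.750 Mbps × 1740 s = 6,525 Mb = 815.6 MB.
Capacity: 10 TB = 80,000,000 Mb; 12260.54 items → 12260 complete.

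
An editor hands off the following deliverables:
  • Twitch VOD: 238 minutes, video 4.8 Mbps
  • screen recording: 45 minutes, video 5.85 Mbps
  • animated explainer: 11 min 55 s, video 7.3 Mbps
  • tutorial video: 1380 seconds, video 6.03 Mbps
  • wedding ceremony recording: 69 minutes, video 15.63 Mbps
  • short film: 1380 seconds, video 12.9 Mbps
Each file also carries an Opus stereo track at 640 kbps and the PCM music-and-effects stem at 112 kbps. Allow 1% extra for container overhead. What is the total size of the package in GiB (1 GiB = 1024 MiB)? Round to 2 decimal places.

Audio total: 640 + 112 = 752 kbps = 0.752 Mbps.
Twitch VOD: 5.552 Mbps × 14280 s × 1.01 = 80075.4 Mb
screen recording: 6.602 Mbps × 2700 s × 1.01 = 18003.7 Mb
animated explainer: 8.052 Mbps × 715 s × 1.01 = 5814.8 Mb
tutorial video: 6.782 Mbps × 1380 s × 1.01 = 9452.8 Mb
wedding ceremony recording: 16.382 Mbps × 4140 s × 1.01 = 68499.7 Mb
short film: 13.652 Mbps × 1380 s × 1.01 = 19028.2 Mb
Total: 200874.4 Mb = 25109.3 MB.
= 23.38 GiB.

23.38 GiB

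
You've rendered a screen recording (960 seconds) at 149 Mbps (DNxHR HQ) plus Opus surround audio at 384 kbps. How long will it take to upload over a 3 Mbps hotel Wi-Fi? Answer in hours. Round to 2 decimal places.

13.28 hours

Audio: 384 kbps = 0.384 Mbps.
Total bitrate: 149.384 Mbps.
File: 149.384 Mbps × 960 s = 143408.6 Mb.
At 3 Mbps: 143408.6 / 3 = 47802.9 s ≈ 13.3 hours.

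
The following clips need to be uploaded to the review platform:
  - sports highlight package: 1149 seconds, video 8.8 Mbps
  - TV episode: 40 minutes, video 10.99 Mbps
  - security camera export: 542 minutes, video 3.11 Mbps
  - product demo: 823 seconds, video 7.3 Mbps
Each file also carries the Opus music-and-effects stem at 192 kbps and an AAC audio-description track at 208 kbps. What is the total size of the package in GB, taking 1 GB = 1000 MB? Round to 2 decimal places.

Audio total: 192 + 208 = 400 kbps = 0.400 Mbps.
sports highlight package: 9.200 Mbps × 1149 s = 10570.8 Mb
TV episode: 11.390 Mbps × 2400 s = 27336.0 Mb
security camera export: 3.510 Mbps × 32520 s = 114145.2 Mb
product demo: 7.700 Mbps × 823 s = 6337.1 Mb
Total: 158389.1 Mb = 19798.6 MB.
= 19.80 GB.

19.80 GB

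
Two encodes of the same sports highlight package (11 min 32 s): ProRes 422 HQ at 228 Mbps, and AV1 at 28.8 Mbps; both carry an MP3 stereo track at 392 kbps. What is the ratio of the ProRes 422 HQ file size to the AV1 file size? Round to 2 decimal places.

7.82

11 min 32 s = 692 s
Audio: 392 kbps = 0.392 Mbps.
ProRes 422 HQ: 228.392 Mbps × 692 s = 158047.3 Mb = 19.756 GB.
AV1: 29.192 Mbps × 692 s = 20200.9 Mb = 2.525 GB.
Ratio: 19.756 / 2.525 = 7.824.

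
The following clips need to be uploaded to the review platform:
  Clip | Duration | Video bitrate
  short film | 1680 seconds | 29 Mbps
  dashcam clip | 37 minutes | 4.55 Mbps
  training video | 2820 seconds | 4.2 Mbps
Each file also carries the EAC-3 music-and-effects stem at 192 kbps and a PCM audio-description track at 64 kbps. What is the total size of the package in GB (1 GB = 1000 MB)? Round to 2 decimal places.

9.05 GB

Audio total: 192 + 64 = 256 kbps = 0.256 Mbps.
short film: 29.256 Mbps × 1680 s = 49150.1 Mb
dashcam clip: 4.806 Mbps × 2220 s = 10669.3 Mb
training video: 4.456 Mbps × 2820 s = 12565.9 Mb
Total: 72385.3 Mb = 9048.2 MB.
= 9.048 GB.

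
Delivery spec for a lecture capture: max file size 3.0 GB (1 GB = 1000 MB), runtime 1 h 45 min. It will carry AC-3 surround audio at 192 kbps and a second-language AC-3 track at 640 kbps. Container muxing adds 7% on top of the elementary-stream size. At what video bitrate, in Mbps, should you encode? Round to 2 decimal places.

Budget: 3.0 GB = 24000.0 Mb.
Stream payload after overhead: 24000.0 / 1.07 = 22429.9 Mb.
1 h 45 min = 105 min = 6300 s
Total bitrate budget: 22429.9 Mb / 6300 s = 3.560 Mbps.
Audio total: 192 + 640 = 832 kbps = 0.832 Mbps.
Video: 3.560 − 0.832 = 2.728 Mbps.

2.73 Mbps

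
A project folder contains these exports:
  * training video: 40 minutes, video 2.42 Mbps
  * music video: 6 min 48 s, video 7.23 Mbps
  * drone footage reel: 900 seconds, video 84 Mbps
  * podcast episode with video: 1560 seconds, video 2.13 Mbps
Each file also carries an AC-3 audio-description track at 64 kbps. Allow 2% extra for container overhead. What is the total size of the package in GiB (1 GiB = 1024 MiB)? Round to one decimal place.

10.5 GiB

Audio: 64 kbps = 0.064 Mbps.
training video: 2.484 Mbps × 2400 s × 1.02 = 6080.8 Mb
music video: 7.294 Mbps × 408 s × 1.02 = 3035.5 Mb
drone footage reel: 84.064 Mbps × 900 s × 1.02 = 77170.8 Mb
podcast episode with video: 2.194 Mbps × 1560 s × 1.02 = 3491.1 Mb
Total: 89778.1 Mb = 11222.3 MB.
= 10.45 GiB.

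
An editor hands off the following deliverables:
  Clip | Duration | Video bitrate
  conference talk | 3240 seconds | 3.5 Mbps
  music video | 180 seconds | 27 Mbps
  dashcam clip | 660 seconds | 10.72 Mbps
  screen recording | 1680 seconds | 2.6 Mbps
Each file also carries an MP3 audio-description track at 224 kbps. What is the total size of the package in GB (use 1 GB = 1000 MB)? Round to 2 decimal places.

3.62 GB

Audio: 224 kbps = 0.224 Mbps.
conference talk: 3.724 Mbps × 3240 s = 12065.8 Mb
music video: 27.224 Mbps × 180 s = 4900.3 Mb
dashcam clip: 10.944 Mbps × 660 s = 7223.0 Mb
screen recording: 2.824 Mbps × 1680 s = 4744.3 Mb
Total: 28933.4 Mb = 3616.7 MB.
= 3.617 GB.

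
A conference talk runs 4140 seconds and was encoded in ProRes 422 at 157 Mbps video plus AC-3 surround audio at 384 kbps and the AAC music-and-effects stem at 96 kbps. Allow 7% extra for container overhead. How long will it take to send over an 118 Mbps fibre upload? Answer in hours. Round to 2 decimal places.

Audio total: 384 + 96 = 480 kbps = 0.480 Mbps.
Total bitrate: 157.480 Mbps.
File: 157.480 Mbps × 4140 s = 651967.2 Mb.
With 7% container overhead: ×1.07. → 697604.9 Mb.
At 118 Mbps: 697604.9 / 118 = 5911.9 s ≈ 1.64 hours.

1.64 hours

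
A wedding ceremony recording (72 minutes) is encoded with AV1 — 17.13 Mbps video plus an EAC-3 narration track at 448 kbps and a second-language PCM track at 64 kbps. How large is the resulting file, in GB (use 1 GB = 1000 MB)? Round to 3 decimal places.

72 min = 4320 s
Audio total: 448 + 64 = 512 kbps = 0.512 Mbps.
Total bitrate: 17.13 + 0.512 = 17.642 Mbps.
Stream data: 17.642 Mbps × 4320 s = 76213.4 Mb.
76,213 Mb ÷ 8 = 9,527 MB → 9.527 GB.

9.527 GB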